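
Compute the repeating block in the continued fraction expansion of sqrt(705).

Write x_i = (sqrt(705) + m_i)/d_i with (m_0, d_0) = (0, 1). a_0 = floor(sqrt(705)) = 26, since 26^2 = 676 <= 705 < 729 = 27^2.
Iterate m_{i+1} = d_i*a_i - m_i, d_{i+1} = (705 - m_{i+1}^2)/d_i, a_{i+1} = floor((a_0 + m_{i+1})/d_{i+1}):
  m_1 = 1*26 - 0 = 26, d_1 = (705 - 26^2)/1 = 29/1 = 29, a_1 = floor((26 + 26)/29) = 1.
  m_2 = 29*1 - 26 = 3, d_2 = (705 - 3^2)/29 = 696/29 = 24, a_2 = floor((26 + 3)/24) = 1.
  m_3 = 24*1 - 3 = 21, d_3 = (705 - 21^2)/24 = 264/24 = 11, a_3 = floor((26 + 21)/11) = 4.
  m_4 = 11*4 - 21 = 23, d_4 = (705 - 23^2)/11 = 176/11 = 16, a_4 = floor((26 + 23)/16) = 3.
  m_5 = 16*3 - 23 = 25, d_5 = (705 - 25^2)/16 = 80/16 = 5, a_5 = floor((26 + 25)/5) = 10.
  m_6 = 5*10 - 25 = 25, d_6 = (705 - 25^2)/5 = 80/5 = 16, a_6 = floor((26 + 25)/16) = 3.
  m_7 = 16*3 - 25 = 23, d_7 = (705 - 23^2)/16 = 176/16 = 11, a_7 = floor((26 + 23)/11) = 4.
  m_8 = 11*4 - 23 = 21, d_8 = (705 - 21^2)/11 = 264/11 = 24, a_8 = floor((26 + 21)/24) = 1.
  m_9 = 24*1 - 21 = 3, d_9 = (705 - 3^2)/24 = 696/24 = 29, a_9 = floor((26 + 3)/29) = 1.
  m_10 = 29*1 - 3 = 26, d_10 = (705 - 26^2)/29 = 29/29 = 1, a_10 = floor((26 + 26)/1) = 52.
  m_11 = 1*52 - 26 = 26, d_11 = (705 - 26^2)/1 = 29/1 = 29: (m_11, d_11) = (m_1, d_1) = (26, 29), so from here the quotients repeat a_1, ..., a_10; the period length is 10.
Hence the expansion of sqrt(705) is a_0 = 26 followed by the repeating block 1, 1, 4, 3, 10, 3, 4, 1, 1, 52 (period 10).

[26; (1, 1, 4, 3, 10, 3, 4, 1, 1, 52)]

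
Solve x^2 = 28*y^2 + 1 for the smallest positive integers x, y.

(x, y) = (127, 24)

First expand sqrt(28) as a continued fraction. With x_i = (sqrt(28) + m_i)/d_i and (m_0, d_0) = (0, 1): a_0 = floor(sqrt(28)) = 5, since 5^2 = 25 <= 28 < 36 = 6^2.
Iterate m_{i+1} = d_i*a_i - m_i, d_{i+1} = (28 - m_{i+1}^2)/d_i, a_{i+1} = floor((a_0 + m_{i+1})/d_{i+1}):
  m_1 = 1*5 - 0 = 5, d_1 = (28 - 5^2)/1 = 3/1 = 3, a_1 = floor((5 + 5)/3) = 3.
  m_2 = 3*3 - 5 = 4, d_2 = (28 - 4^2)/3 = 12/3 = 4, a_2 = floor((5 + 4)/4) = 2.
  m_3 = 4*2 - 4 = 4, d_3 = (28 - 4^2)/4 = 12/4 = 3, a_3 = floor((5 + 4)/3) = 3.
  m_4 = 3*3 - 4 = 5, d_4 = (28 - 5^2)/3 = 3/3 = 1, a_4 = floor((5 + 5)/1) = 10.
  m_5 = 1*10 - 5 = 5, d_5 = (28 - 5^2)/1 = 3/1 = 3: (m_5, d_5) = (m_1, d_1) = (5, 3), so from here the quotients repeat a_1, ..., a_4; the period length is 4.
So sqrt(28) = [5; (3, 2, 3, 10)] with period length k = 4.
k is even, so the fundamental solution of x^2 - 28y^2 = 1 is (p_{k-1}, q_{k-1}) = (p_3, q_3); compute convergents through index 3.
Convergents (p_i = a_i*p_{i-1} + p_{i-2}, q_i = a_i*q_{i-1} + q_{i-2} with p_{-2}=0, p_{-1}=1, q_{-2}=1, q_{-1}=0):
  i=0: a_0=5, p_0 = 5*1 + 0 = 5, q_0 = 5*0 + 1 = 1.
  i=1: a_1=3, p_1 = 3*5 + 1 = 16, q_1 = 3*1 + 0 = 3.
  i=2: a_2=2, p_2 = 2*16 + 5 = 37, q_2 = 2*3 + 1 = 7.
  i=3: a_3=3, p_3 = 3*37 + 16 = 127, q_3 = 3*7 + 3 = 24.
Check: 127^2 - 28*24^2 = 16129 - 16128 = 1, so (x, y) = (127, 24) solves the equation, and by the theorem it is the least positive solution.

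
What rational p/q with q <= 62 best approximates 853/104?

484/59

Expand x = 853/104 as a continued fraction with the Euclidean algorithm:
  853 = 8*104 + 21, so a_0 = 8.
  104 = 4*21 + 20, so a_1 = 4.
  21 = 1*20 + 1, so a_2 = 1.
  20 = 20*1 + 0, so a_3 = 20.
so x = [8; 4, 1, 20].
Convergents (p_i = a_i*p_{i-1} + p_{i-2}, q_i = a_i*q_{i-1} + q_{i-2} with p_{-2}=0, p_{-1}=1, q_{-2}=1, q_{-1}=0), until the denominator exceeds 62:
  i=0: a_0=8, p_0 = 8*1 + 0 = 8, q_0 = 8*0 + 1 = 1.
  i=1: a_1=4, p_1 = 4*8 + 1 = 33, q_1 = 4*1 + 0 = 4.
  i=2: a_2=1, p_2 = 1*33 + 8 = 41, q_2 = 1*4 + 1 = 5.
  i=3: a_3=20, p_3 = 20*41 + 33 = 853, q_3 = 20*5 + 4 = 104.
q_3 = 104 > 62, so the last convergent with denominator <= 62 is p_2/q_2 = 41/5.
The closest fraction with denominator <= 62 is either p_2/q_2 or the intermediate fraction (k*p_2 + p_1)/(k*q_2 + q_1) with the largest k >= 1 whose denominator stays <= 62; these approach x as k grows, and every other convergent or intermediate fraction in range is farther away.
Largest k: floor((62 - q_1)/q_2) = floor((62 - 4)/5) = 11.
That gives (11*41 + 33)/(11*5 + 4) = 484/59.
Compare the errors: |x - 41/5| = |853*5 - 41*104|/(104*5) = 1/520, and |x - 484/59| = |853*59 - 484*104|/(104*59) = 9/6136.
Cross-multiplying, 9*520 = 4680 < 6136 = 1*6136, so 9/6136 is smaller: the intermediate fraction 484/59 is closer to x than 41/5.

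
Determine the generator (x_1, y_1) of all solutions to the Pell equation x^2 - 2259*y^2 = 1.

First expand sqrt(2259) as a continued fraction. With x_i = (sqrt(2259) + m_i)/d_i and (m_0, d_0) = (0, 1): a_0 = floor(sqrt(2259)) = 47, since 47^2 = 2209 <= 2259 < 2304 = 48^2.
Iterate m_{i+1} = d_i*a_i - m_i, d_{i+1} = (2259 - m_{i+1}^2)/d_i, a_{i+1} = floor((a_0 + m_{i+1})/d_{i+1}):
  m_1 = 1*47 - 0 = 47, d_1 = (2259 - 47^2)/1 = 50/1 = 50, a_1 = floor((47 + 47)/50) = 1.
  m_2 = 50*1 - 47 = 3, d_2 = (2259 - 3^2)/50 = 2250/50 = 45, a_2 = floor((47 + 3)/45) = 1.
  m_3 = 45*1 - 3 = 42, d_3 = (2259 - 42^2)/45 = 495/45 = 11, a_3 = floor((47 + 42)/11) = 8.
  m_4 = 11*8 - 42 = 46, d_4 = (2259 - 46^2)/11 = 143/11 = 13, a_4 = floor((47 + 46)/13) = 7.
  m_5 = 13*7 - 46 = 45, d_5 = (2259 - 45^2)/13 = 234/13 = 18, a_5 = floor((47 + 45)/18) = 5.
  m_6 = 18*5 - 45 = 45, d_6 = (2259 - 45^2)/18 = 234/18 = 13, a_6 = floor((47 + 45)/13) = 7.
  m_7 = 13*7 - 45 = 46, d_7 = (2259 - 46^2)/13 = 143/13 = 11, a_7 = floor((47 + 46)/11) = 8.
  m_8 = 11*8 - 46 = 42, d_8 = (2259 - 42^2)/11 = 495/11 = 45, a_8 = floor((47 + 42)/45) = 1.
  m_9 = 45*1 - 42 = 3, d_9 = (2259 - 3^2)/45 = 2250/45 = 50, a_9 = floor((47 + 3)/50) = 1.
  m_10 = 50*1 - 3 = 47, d_10 = (2259 - 47^2)/50 = 50/50 = 1, a_10 = floor((47 + 47)/1) = 94.
  m_11 = 1*94 - 47 = 47, d_11 = (2259 - 47^2)/1 = 50/1 = 50: (m_11, d_11) = (m_1, d_1) = (47, 50), so from here the quotients repeat a_1, ..., a_10; the period length is 10.
So sqrt(2259) = [47; (1, 1, 8, 7, 5, 7, 8, 1, 1, 94)] with period length k = 10.
k is even, so the fundamental solution of x^2 - 2259y^2 = 1 is (p_{k-1}, q_{k-1}) = (p_9, q_9); compute convergents through index 9.
Convergents (p_i = a_i*p_{i-1} + p_{i-2}, q_i = a_i*q_{i-1} + q_{i-2} with p_{-2}=0, p_{-1}=1, q_{-2}=1, q_{-1}=0):
  i=0: a_0=47, p_0 = 47*1 + 0 = 47, q_0 = 47*0 + 1 = 1.
  i=1: a_1=1, p_1 = 1*47 + 1 = 48, q_1 = 1*1 + 0 = 1.
  i=2: a_2=1, p_2 = 1*48 + 47 = 95, q_2 = 1*1 + 1 = 2.
  i=3: a_3=8, p_3 = 8*95 + 48 = 808, q_3 = 8*2 + 1 = 17.
  i=4: a_4=7, p_4 = 7*808 + 95 = 5751, q_4 = 7*17 + 2 = 121.
  i=5: a_5=5, p_5 = 5*5751 + 808 = 29563, q_5 = 5*121 + 17 = 622.
  i=6: a_6=7, p_6 = 7*29563 + 5751 = 212692, q_6 = 7*622 + 121 = 4475.
  i=7: a_7=8, p_7 = 8*212692 + 29563 = 1731099, q_7 = 8*4475 + 622 = 36422.
  i=8: a_8=1, p_8 = 1*1731099 + 212692 = 1943791, q_8 = 1*36422 + 4475 = 40897.
  i=9: a_9=1, p_9 = 1*1943791 + 1731099 = 3674890, q_9 = 1*40897 + 36422 = 77319.
Check: 3674890^2 - 2259*77319^2 = 13504816512100 - 13504816512099 = 1, so (x, y) = (3674890, 77319) solves the equation, and by the theorem it is the least positive solution.

(x, y) = (3674890, 77319)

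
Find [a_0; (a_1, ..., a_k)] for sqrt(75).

Write x_i = (sqrt(75) + m_i)/d_i with (m_0, d_0) = (0, 1). a_0 = floor(sqrt(75)) = 8, since 8^2 = 64 <= 75 < 81 = 9^2.
Iterate m_{i+1} = d_i*a_i - m_i, d_{i+1} = (75 - m_{i+1}^2)/d_i, a_{i+1} = floor((a_0 + m_{i+1})/d_{i+1}):
  m_1 = 1*8 - 0 = 8, d_1 = (75 - 8^2)/1 = 11/1 = 11, a_1 = floor((8 + 8)/11) = 1.
  m_2 = 11*1 - 8 = 3, d_2 = (75 - 3^2)/11 = 66/11 = 6, a_2 = floor((8 + 3)/6) = 1.
  m_3 = 6*1 - 3 = 3, d_3 = (75 - 3^2)/6 = 66/6 = 11, a_3 = floor((8 + 3)/11) = 1.
  m_4 = 11*1 - 3 = 8, d_4 = (75 - 8^2)/11 = 11/11 = 1, a_4 = floor((8 + 8)/1) = 16.
  m_5 = 1*16 - 8 = 8, d_5 = (75 - 8^2)/1 = 11/1 = 11: (m_5, d_5) = (m_1, d_1) = (8, 11), so from here the quotients repeat a_1, ..., a_4; the period length is 4.
Hence the expansion of sqrt(75) is a_0 = 8 followed by the repeating block 1, 1, 1, 16 (period 4).

[8; (1, 1, 1, 16)]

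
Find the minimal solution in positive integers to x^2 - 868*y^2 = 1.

First expand sqrt(868) as a continued fraction. With x_i = (sqrt(868) + m_i)/d_i and (m_0, d_0) = (0, 1): a_0 = floor(sqrt(868)) = 29, since 29^2 = 841 <= 868 < 900 = 30^2.
Iterate m_{i+1} = d_i*a_i - m_i, d_{i+1} = (868 - m_{i+1}^2)/d_i, a_{i+1} = floor((a_0 + m_{i+1})/d_{i+1}):
  m_1 = 1*29 - 0 = 29, d_1 = (868 - 29^2)/1 = 27/1 = 27, a_1 = floor((29 + 29)/27) = 2.
  m_2 = 27*2 - 29 = 25, d_2 = (868 - 25^2)/27 = 243/27 = 9, a_2 = floor((29 + 25)/9) = 6.
  m_3 = 9*6 - 25 = 29, d_3 = (868 - 29^2)/9 = 27/9 = 3, a_3 = floor((29 + 29)/3) = 19.
  m_4 = 3*19 - 29 = 28, d_4 = (868 - 28^2)/3 = 84/3 = 28, a_4 = floor((29 + 28)/28) = 2.
  m_5 = 28*2 - 28 = 28, d_5 = (868 - 28^2)/28 = 84/28 = 3, a_5 = floor((29 + 28)/3) = 19.
  m_6 = 3*19 - 28 = 29, d_6 = (868 - 29^2)/3 = 27/3 = 9, a_6 = floor((29 + 29)/9) = 6.
  m_7 = 9*6 - 29 = 25, d_7 = (868 - 25^2)/9 = 243/9 = 27, a_7 = floor((29 + 25)/27) = 2.
  m_8 = 27*2 - 25 = 29, d_8 = (868 - 29^2)/27 = 27/27 = 1, a_8 = floor((29 + 29)/1) = 58.
  m_9 = 1*58 - 29 = 29, d_9 = (868 - 29^2)/1 = 27/1 = 27: (m_9, d_9) = (m_1, d_1) = (29, 27), so from here the quotients repeat a_1, ..., a_8; the period length is 8.
So sqrt(868) = [29; (2, 6, 19, 2, 19, 6, 2, 58)] with period length k = 8.
k is even, so the fundamental solution of x^2 - 868y^2 = 1 is (p_{k-1}, q_{k-1}) = (p_7, q_7); compute convergents through index 7.
Convergents (p_i = a_i*p_{i-1} + p_{i-2}, q_i = a_i*q_{i-1} + q_{i-2} with p_{-2}=0, p_{-1}=1, q_{-2}=1, q_{-1}=0):
  i=0: a_0=29, p_0 = 29*1 + 0 = 29, q_0 = 29*0 + 1 = 1.
  i=1: a_1=2, p_1 = 2*29 + 1 = 59, q_1 = 2*1 + 0 = 2.
  i=2: a_2=6, p_2 = 6*59 + 29 = 383, q_2 = 6*2 + 1 = 13.
  i=3: a_3=19, p_3 = 19*383 + 59 = 7336, q_3 = 19*13 + 2 = 249.
  i=4: a_4=2, p_4 = 2*7336 + 383 = 15055, q_4 = 2*249 + 13 = 511.
  i=5: a_5=19, p_5 = 19*15055 + 7336 = 293381, q_5 = 19*511 + 249 = 9958.
  i=6: a_6=6, p_6 = 6*293381 + 15055 = 1775341, q_6 = 6*9958 + 511 = 60259.
  i=7: a_7=2, p_7 = 2*1775341 + 293381 = 3844063, q_7 = 2*60259 + 9958 = 130476.
Check: 3844063^2 - 868*130476^2 = 14776820347969 - 14776820347968 = 1, so (x, y) = (3844063, 130476) solves the equation, and by the theorem it is the least positive solution.

(x, y) = (3844063, 130476)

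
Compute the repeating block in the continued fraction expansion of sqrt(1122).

[33; (2, 66)]

Write x_i = (sqrt(1122) + m_i)/d_i with (m_0, d_0) = (0, 1). a_0 = floor(sqrt(1122)) = 33, since 33^2 = 1089 <= 1122 < 1156 = 34^2.
Iterate m_{i+1} = d_i*a_i - m_i, d_{i+1} = (1122 - m_{i+1}^2)/d_i, a_{i+1} = floor((a_0 + m_{i+1})/d_{i+1}):
  m_1 = 1*33 - 0 = 33, d_1 = (1122 - 33^2)/1 = 33/1 = 33, a_1 = floor((33 + 33)/33) = 2.
  m_2 = 33*2 - 33 = 33, d_2 = (1122 - 33^2)/33 = 33/33 = 1, a_2 = floor((33 + 33)/1) = 66.
  m_3 = 1*66 - 33 = 33, d_3 = (1122 - 33^2)/1 = 33/1 = 33: (m_3, d_3) = (m_1, d_1) = (33, 33), so from here the quotients repeat a_1, a_2; the period length is 2.
Hence the expansion of sqrt(1122) is a_0 = 33 followed by the repeating block 2, 66 (period 2).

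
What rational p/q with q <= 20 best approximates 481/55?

Expand x = 481/55 as a continued fraction with the Euclidean algorithm:
  481 = 8*55 + 41, so a_0 = 8.
  55 = 1*41 + 14, so a_1 = 1.
  41 = 2*14 + 13, so a_2 = 2.
  14 = 1*13 + 1, so a_3 = 1.
  13 = 13*1 + 0, so a_4 = 13.
so x = [8; 1, 2, 1, 13].
Convergents (p_i = a_i*p_{i-1} + p_{i-2}, q_i = a_i*q_{i-1} + q_{i-2} with p_{-2}=0, p_{-1}=1, q_{-2}=1, q_{-1}=0), until the denominator exceeds 20:
  i=0: a_0=8, p_0 = 8*1 + 0 = 8, q_0 = 8*0 + 1 = 1.
  i=1: a_1=1, p_1 = 1*8 + 1 = 9, q_1 = 1*1 + 0 = 1.
  i=2: a_2=2, p_2 = 2*9 + 8 = 26, q_2 = 2*1 + 1 = 3.
  i=3: a_3=1, p_3 = 1*26 + 9 = 35, q_3 = 1*3 + 1 = 4.
  i=4: a_4=13, p_4 = 13*35 + 26 = 481, q_4 = 13*4 + 3 = 55.
q_4 = 55 > 20, so the last convergent with denominator <= 20 is p_3/q_3 = 35/4.
The closest fraction with denominator <= 20 is either p_3/q_3 or the intermediate fraction (k*p_3 + p_2)/(k*q_3 + q_2) with the largest k >= 1 whose denominator stays <= 20; these approach x as k grows, and every other convergent or intermediate fraction in range is farther away.
Largest k: floor((20 - q_2)/q_3) = floor((20 - 3)/4) = 4.
That gives (4*35 + 26)/(4*4 + 3) = 166/19.
Compare the errors: |x - 35/4| = |481*4 - 35*55|/(55*4) = 1/220, and |x - 166/19| = |481*19 - 166*55|/(55*19) = 9/1045.
Cross-multiplying, 1*1045 = 1045 < 1980 = 9*220, so 1/220 is smaller: the convergent 35/4 is closer to x than 166/19.

35/4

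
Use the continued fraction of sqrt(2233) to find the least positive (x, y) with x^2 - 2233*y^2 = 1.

First expand sqrt(2233) as a continued fraction. With x_i = (sqrt(2233) + m_i)/d_i and (m_0, d_0) = (0, 1): a_0 = floor(sqrt(2233)) = 47, since 47^2 = 2209 <= 2233 < 2304 = 48^2.
Iterate m_{i+1} = d_i*a_i - m_i, d_{i+1} = (2233 - m_{i+1}^2)/d_i, a_{i+1} = floor((a_0 + m_{i+1})/d_{i+1}):
  m_1 = 1*47 - 0 = 47, d_1 = (2233 - 47^2)/1 = 24/1 = 24, a_1 = floor((47 + 47)/24) = 3.
  m_2 = 24*3 - 47 = 25, d_2 = (2233 - 25^2)/24 = 1608/24 = 67, a_2 = floor((47 + 25)/67) = 1.
  m_3 = 67*1 - 25 = 42, d_3 = (2233 - 42^2)/67 = 469/67 = 7, a_3 = floor((47 + 42)/7) = 12.
  m_4 = 7*12 - 42 = 42, d_4 = (2233 - 42^2)/7 = 469/7 = 67, a_4 = floor((47 + 42)/67) = 1.
  m_5 = 67*1 - 42 = 25, d_5 = (2233 - 25^2)/67 = 1608/67 = 24, a_5 = floor((47 + 25)/24) = 3.
  m_6 = 24*3 - 25 = 47, d_6 = (2233 - 47^2)/24 = 24/24 = 1, a_6 = floor((47 + 47)/1) = 94.
  m_7 = 1*94 - 47 = 47, d_7 = (2233 - 47^2)/1 = 24/1 = 24: (m_7, d_7) = (m_1, d_1) = (47, 24), so from here the quotients repeat a_1, ..., a_6; the period length is 6.
So sqrt(2233) = [47; (3, 1, 12, 1, 3, 94)] with period length k = 6.
k is even, so the fundamental solution of x^2 - 2233y^2 = 1 is (p_{k-1}, q_{k-1}) = (p_5, q_5); compute convergents through index 5.
Convergents (p_i = a_i*p_{i-1} + p_{i-2}, q_i = a_i*q_{i-1} + q_{i-2} with p_{-2}=0, p_{-1}=1, q_{-2}=1, q_{-1}=0):
  i=0: a_0=47, p_0 = 47*1 + 0 = 47, q_0 = 47*0 + 1 = 1.
  i=1: a_1=3, p_1 = 3*47 + 1 = 142, q_1 = 3*1 + 0 = 3.
  i=2: a_2=1, p_2 = 1*142 + 47 = 189, q_2 = 1*3 + 1 = 4.
  i=3: a_3=12, p_3 = 12*189 + 142 = 2410, q_3 = 12*4 + 3 = 51.
  i=4: a_4=1, p_4 = 1*2410 + 189 = 2599, q_4 = 1*51 + 4 = 55.
  i=5: a_5=3, p_5 = 3*2599 + 2410 = 10207, q_5 = 3*55 + 51 = 216.
Check: 10207^2 - 2233*216^2 = 104182849 - 104182848 = 1, so (x, y) = (10207, 216) solves the equation, and by the theorem it is the least positive solution.

(x, y) = (10207, 216)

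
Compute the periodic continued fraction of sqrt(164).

Write x_i = (sqrt(164) + m_i)/d_i with (m_0, d_0) = (0, 1). a_0 = floor(sqrt(164)) = 12, since 12^2 = 144 <= 164 < 169 = 13^2.
Iterate m_{i+1} = d_i*a_i - m_i, d_{i+1} = (164 - m_{i+1}^2)/d_i, a_{i+1} = floor((a_0 + m_{i+1})/d_{i+1}):
  m_1 = 1*12 - 0 = 12, d_1 = (164 - 12^2)/1 = 20/1 = 20, a_1 = floor((12 + 12)/20) = 1.
  m_2 = 20*1 - 12 = 8, d_2 = (164 - 8^2)/20 = 100/20 = 5, a_2 = floor((12 + 8)/5) = 4.
  m_3 = 5*4 - 8 = 12, d_3 = (164 - 12^2)/5 = 20/5 = 4, a_3 = floor((12 + 12)/4) = 6.
  m_4 = 4*6 - 12 = 12, d_4 = (164 - 12^2)/4 = 20/4 = 5, a_4 = floor((12 + 12)/5) = 4.
  m_5 = 5*4 - 12 = 8, d_5 = (164 - 8^2)/5 = 100/5 = 20, a_5 = floor((12 + 8)/20) = 1.
  m_6 = 20*1 - 8 = 12, d_6 = (164 - 12^2)/20 = 20/20 = 1, a_6 = floor((12 + 12)/1) = 24.
  m_7 = 1*24 - 12 = 12, d_7 = (164 - 12^2)/1 = 20/1 = 20: (m_7, d_7) = (m_1, d_1) = (12, 20), so from here the quotients repeat a_1, ..., a_6; the period length is 6.
Hence the expansion of sqrt(164) is a_0 = 12 followed by the repeating block 1, 4, 6, 4, 1, 24 (period 6).

[12; (1, 4, 6, 4, 1, 24)]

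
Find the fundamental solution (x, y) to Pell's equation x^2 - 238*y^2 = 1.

First expand sqrt(238) as a continued fraction. With x_i = (sqrt(238) + m_i)/d_i and (m_0, d_0) = (0, 1): a_0 = floor(sqrt(238)) = 15, since 15^2 = 225 <= 238 < 256 = 16^2.
Iterate m_{i+1} = d_i*a_i - m_i, d_{i+1} = (238 - m_{i+1}^2)/d_i, a_{i+1} = floor((a_0 + m_{i+1})/d_{i+1}):
  m_1 = 1*15 - 0 = 15, d_1 = (238 - 15^2)/1 = 13/1 = 13, a_1 = floor((15 + 15)/13) = 2.
  m_2 = 13*2 - 15 = 11, d_2 = (238 - 11^2)/13 = 117/13 = 9, a_2 = floor((15 + 11)/9) = 2.
  m_3 = 9*2 - 11 = 7, d_3 = (238 - 7^2)/9 = 189/9 = 21, a_3 = floor((15 + 7)/21) = 1.
  m_4 = 21*1 - 7 = 14, d_4 = (238 - 14^2)/21 = 42/21 = 2, a_4 = floor((15 + 14)/2) = 14.
  m_5 = 2*14 - 14 = 14, d_5 = (238 - 14^2)/2 = 42/2 = 21, a_5 = floor((15 + 14)/21) = 1.
  m_6 = 21*1 - 14 = 7, d_6 = (238 - 7^2)/21 = 189/21 = 9, a_6 = floor((15 + 7)/9) = 2.
  m_7 = 9*2 - 7 = 11, d_7 = (238 - 11^2)/9 = 117/9 = 13, a_7 = floor((15 + 11)/13) = 2.
  m_8 = 13*2 - 11 = 15, d_8 = (238 - 15^2)/13 = 13/13 = 1, a_8 = floor((15 + 15)/1) = 30.
  m_9 = 1*30 - 15 = 15, d_9 = (238 - 15^2)/1 = 13/1 = 13: (m_9, d_9) = (m_1, d_1) = (15, 13), so from here the quotients repeat a_1, ..., a_8; the period length is 8.
So sqrt(238) = [15; (2, 2, 1, 14, 1, 2, 2, 30)] with period length k = 8.
k is even, so the fundamental solution of x^2 - 238y^2 = 1 is (p_{k-1}, q_{k-1}) = (p_7, q_7); compute convergents through index 7.
Convergents (p_i = a_i*p_{i-1} + p_{i-2}, q_i = a_i*q_{i-1} + q_{i-2} with p_{-2}=0, p_{-1}=1, q_{-2}=1, q_{-1}=0):
  i=0: a_0=15, p_0 = 15*1 + 0 = 15, q_0 = 15*0 + 1 = 1.
  i=1: a_1=2, p_1 = 2*15 + 1 = 31, q_1 = 2*1 + 0 = 2.
  i=2: a_2=2, p_2 = 2*31 + 15 = 77, q_2 = 2*2 + 1 = 5.
  i=3: a_3=1, p_3 = 1*77 + 31 = 108, q_3 = 1*5 + 2 = 7.
  i=4: a_4=14, p_4 = 14*108 + 77 = 1589, q_4 = 14*7 + 5 = 103.
  i=5: a_5=1, p_5 = 1*1589 + 108 = 1697, q_5 = 1*103 + 7 = 110.
  i=6: a_6=2, p_6 = 2*1697 + 1589 = 4983, q_6 = 2*110 + 103 = 323.
  i=7: a_7=2, p_7 = 2*4983 + 1697 = 11663, q_7 = 2*323 + 110 = 756.
Check: 11663^2 - 238*756^2 = 136025569 - 136025568 = 1, so (x, y) = (11663, 756) solves the equation, and by the theorem it is the least positive solution.

(x, y) = (11663, 756)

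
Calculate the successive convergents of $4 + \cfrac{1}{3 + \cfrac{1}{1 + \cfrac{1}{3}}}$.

4/1, 13/3, 17/4, 64/15

Using the convergent recurrence p_i = a_i*p_{i-1} + p_{i-2}, q_i = a_i*q_{i-1} + q_{i-2} with p_{-2}=0, p_{-1}=1, q_{-2}=1, q_{-1}=0:
  i=0: a_0=4, p_0 = 4*1 + 0 = 4, q_0 = 4*0 + 1 = 1.
  i=1: a_1=3, p_1 = 3*4 + 1 = 13, q_1 = 3*1 + 0 = 3.
  i=2: a_2=1, p_2 = 1*13 + 4 = 17, q_2 = 1*3 + 1 = 4.
  i=3: a_3=3, p_3 = 3*17 + 13 = 64, q_3 = 3*4 + 3 = 15.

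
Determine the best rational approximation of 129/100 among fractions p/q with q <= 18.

22/17

Expand x = 129/100 as a continued fraction with the Euclidean algorithm:
  129 = 1*100 + 29, so a_0 = 1.
  100 = 3*29 + 13, so a_1 = 3.
  29 = 2*13 + 3, so a_2 = 2.
  13 = 4*3 + 1, so a_3 = 4.
  3 = 3*1 + 0, so a_4 = 3.
so x = [1; 3, 2, 4, 3].
Convergents (p_i = a_i*p_{i-1} + p_{i-2}, q_i = a_i*q_{i-1} + q_{i-2} with p_{-2}=0, p_{-1}=1, q_{-2}=1, q_{-1}=0), until the denominator exceeds 18:
  i=0: a_0=1, p_0 = 1*1 + 0 = 1, q_0 = 1*0 + 1 = 1.
  i=1: a_1=3, p_1 = 3*1 + 1 = 4, q_1 = 3*1 + 0 = 3.
  i=2: a_2=2, p_2 = 2*4 + 1 = 9, q_2 = 2*3 + 1 = 7.
  i=3: a_3=4, p_3 = 4*9 + 4 = 40, q_3 = 4*7 + 3 = 31.
q_3 = 31 > 18, so the last convergent with denominator <= 18 is p_2/q_2 = 9/7.
The closest fraction with denominator <= 18 is either p_2/q_2 or the intermediate fraction (k*p_2 + p_1)/(k*q_2 + q_1) with the largest k >= 1 whose denominator stays <= 18; these approach x as k grows, and every other convergent or intermediate fraction in range is farther away.
Largest k: floor((18 - q_1)/q_2) = floor((18 - 3)/7) = 2.
That gives (2*9 + 4)/(2*7 + 3) = 22/17.
Compare the errors: |x - 9/7| = |129*7 - 9*100|/(100*7) = 3/700, and |x - 22/17| = |129*17 - 22*100|/(100*17) = 7/1700.
Cross-multiplying, 7*700 = 4900 < 5100 = 3*1700, so 7/1700 is smaller: the intermediate fraction 22/17 is closer to x than 9/7.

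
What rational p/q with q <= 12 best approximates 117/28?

Expand x = 117/28 as a continued fraction with the Euclidean algorithm:
  117 = 4*28 + 5, so a_0 = 4.
  28 = 5*5 + 3, so a_1 = 5.
  5 = 1*3 + 2, so a_2 = 1.
  3 = 1*2 + 1, so a_3 = 1.
  2 = 2*1 + 0, so a_4 = 2.
so x = [4; 5, 1, 1, 2].
Convergents (p_i = a_i*p_{i-1} + p_{i-2}, q_i = a_i*q_{i-1} + q_{i-2} with p_{-2}=0, p_{-1}=1, q_{-2}=1, q_{-1}=0), until the denominator exceeds 12:
  i=0: a_0=4, p_0 = 4*1 + 0 = 4, q_0 = 4*0 + 1 = 1.
  i=1: a_1=5, p_1 = 5*4 + 1 = 21, q_1 = 5*1 + 0 = 5.
  i=2: a_2=1, p_2 = 1*21 + 4 = 25, q_2 = 1*5 + 1 = 6.
  i=3: a_3=1, p_3 = 1*25 + 21 = 46, q_3 = 1*6 + 5 = 11.
  i=4: a_4=2, p_4 = 2*46 + 25 = 117, q_4 = 2*11 + 6 = 28.
q_4 = 28 > 12, so the last convergent with denominator <= 12 is p_3/q_3 = 46/11.
The closest fraction with denominator <= 12 is either p_3/q_3 or the intermediate fraction (k*p_3 + p_2)/(k*q_3 + q_2) with the largest k >= 1 whose denominator stays <= 12; these approach x as k grows, and every other convergent or intermediate fraction in range is farther away.
Largest k: floor((12 - q_2)/q_3) = floor((12 - 6)/11) = 0.
Since k = 0, no intermediate fraction beyond p_3/q_3 has denominator <= 12, so the convergent 46/11 is the closest (its error is |117*11 - 46*28|/(28*11) = 1/308).

46/11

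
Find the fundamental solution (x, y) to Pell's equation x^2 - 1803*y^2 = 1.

First expand sqrt(1803) as a continued fraction. With x_i = (sqrt(1803) + m_i)/d_i and (m_0, d_0) = (0, 1): a_0 = floor(sqrt(1803)) = 42, since 42^2 = 1764 <= 1803 < 1849 = 43^2.
Iterate m_{i+1} = d_i*a_i - m_i, d_{i+1} = (1803 - m_{i+1}^2)/d_i, a_{i+1} = floor((a_0 + m_{i+1})/d_{i+1}):
  m_1 = 1*42 - 0 = 42, d_1 = (1803 - 42^2)/1 = 39/1 = 39, a_1 = floor((42 + 42)/39) = 2.
  m_2 = 39*2 - 42 = 36, d_2 = (1803 - 36^2)/39 = 507/39 = 13, a_2 = floor((42 + 36)/13) = 6.
  m_3 = 13*6 - 36 = 42, d_3 = (1803 - 42^2)/13 = 39/13 = 3, a_3 = floor((42 + 42)/3) = 28.
  m_4 = 3*28 - 42 = 42, d_4 = (1803 - 42^2)/3 = 39/3 = 13, a_4 = floor((42 + 42)/13) = 6.
  m_5 = 13*6 - 42 = 36, d_5 = (1803 - 36^2)/13 = 507/13 = 39, a_5 = floor((42 + 36)/39) = 2.
  m_6 = 39*2 - 36 = 42, d_6 = (1803 - 42^2)/39 = 39/39 = 1, a_6 = floor((42 + 42)/1) = 84.
  m_7 = 1*84 - 42 = 42, d_7 = (1803 - 42^2)/1 = 39/1 = 39: (m_7, d_7) = (m_1, d_1) = (42, 39), so from here the quotients repeat a_1, ..., a_6; the period length is 6.
So sqrt(1803) = [42; (2, 6, 28, 6, 2, 84)] with period length k = 6.
k is even, so the fundamental solution of x^2 - 1803y^2 = 1 is (p_{k-1}, q_{k-1}) = (p_5, q_5); compute convergents through index 5.
Convergents (p_i = a_i*p_{i-1} + p_{i-2}, q_i = a_i*q_{i-1} + q_{i-2} with p_{-2}=0, p_{-1}=1, q_{-2}=1, q_{-1}=0):
  i=0: a_0=42, p_0 = 42*1 + 0 = 42, q_0 = 42*0 + 1 = 1.
  i=1: a_1=2, p_1 = 2*42 + 1 = 85, q_1 = 2*1 + 0 = 2.
  i=2: a_2=6, p_2 = 6*85 + 42 = 552, q_2 = 6*2 + 1 = 13.
  i=3: a_3=28, p_3 = 28*552 + 85 = 15541, q_3 = 28*13 + 2 = 366.
  i=4: a_4=6, p_4 = 6*15541 + 552 = 93798, q_4 = 6*366 + 13 = 2209.
  i=5: a_5=2, p_5 = 2*93798 + 15541 = 203137, q_5 = 2*2209 + 366 = 4784.
Check: 203137^2 - 1803*4784^2 = 41264640769 - 41264640768 = 1, so (x, y) = (203137, 4784) solves the equation, and by the theorem it is the least positive solution.

(x, y) = (203137, 4784)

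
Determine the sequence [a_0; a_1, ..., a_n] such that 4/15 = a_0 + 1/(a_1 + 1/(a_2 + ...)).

Run the Euclidean algorithm on 4 and 15; the successive quotients are the partial quotients a_0, a_1, ... (each step inverts the fractional part left over by the previous one):
  4 = 0*15 + 4, so a_0 = 0.
  15 = 3*4 + 3, so a_1 = 3.
  4 = 1*3 + 1, so a_2 = 1.
  3 = 3*1 + 0, so a_3 = 3.
The remainder reaches 0 after 4 divisions, so the expansion has 4 partial quotients, read off in order.

[0; 3, 1, 3]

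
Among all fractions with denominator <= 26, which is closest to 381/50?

Expand x = 381/50 as a continued fraction with the Euclidean algorithm:
  381 = 7*50 + 31, so a_0 = 7.
  50 = 1*31 + 19, so a_1 = 1.
  31 = 1*19 + 12, so a_2 = 1.
  19 = 1*12 + 7, so a_3 = 1.
  12 = 1*7 + 5, so a_4 = 1.
  7 = 1*5 + 2, so a_5 = 1.
  5 = 2*2 + 1, so a_6 = 2.
  2 = 2*1 + 0, so a_7 = 2.
so x = [7; 1, 1, 1, 1, 1, 2, 2].
Convergents (p_i = a_i*p_{i-1} + p_{i-2}, q_i = a_i*q_{i-1} + q_{i-2} with p_{-2}=0, p_{-1}=1, q_{-2}=1, q_{-1}=0), until the denominator exceeds 26:
  i=0: a_0=7, p_0 = 7*1 + 0 = 7, q_0 = 7*0 + 1 = 1.
  i=1: a_1=1, p_1 = 1*7 + 1 = 8, q_1 = 1*1 + 0 = 1.
  i=2: a_2=1, p_2 = 1*8 + 7 = 15, q_2 = 1*1 + 1 = 2.
  i=3: a_3=1, p_3 = 1*15 + 8 = 23, q_3 = 1*2 + 1 = 3.
  i=4: a_4=1, p_4 = 1*23 + 15 = 38, q_4 = 1*3 + 2 = 5.
  i=5: a_5=1, p_5 = 1*38 + 23 = 61, q_5 = 1*5 + 3 = 8.
  i=6: a_6=2, p_6 = 2*61 + 38 = 160, q_6 = 2*8 + 5 = 21.
  i=7: a_7=2, p_7 = 2*160 + 61 = 381, q_7 = 2*21 + 8 = 50.
q_7 = 50 > 26, so the last convergent with denominator <= 26 is p_6/q_6 = 160/21.
The closest fraction with denominator <= 26 is either p_6/q_6 or the intermediate fraction (k*p_6 + p_5)/(k*q_6 + q_5) with the largest k >= 1 whose denominator stays <= 26; these approach x as k grows, and every other convergent or intermediate fraction in range is farther away.
Largest k: floor((26 - q_5)/q_6) = floor((26 - 8)/21) = 0.
Since k = 0, no intermediate fraction beyond p_6/q_6 has denominator <= 26, so the convergent 160/21 is the closest (its error is |381*21 - 160*50|/(50*21) = 1/1050).

160/21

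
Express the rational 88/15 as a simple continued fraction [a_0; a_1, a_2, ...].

[5; 1, 6, 2]

Run the Euclidean algorithm on 88 and 15; the successive quotients are the partial quotients a_0, a_1, ... (each step inverts the fractional part left over by the previous one):
  88 = 5*15 + 13, so a_0 = 5.
  15 = 1*13 + 2, so a_1 = 1.
  13 = 6*2 + 1, so a_2 = 6.
  2 = 2*1 + 0, so a_3 = 2.
The remainder reaches 0 after 4 divisions, so the expansion has 4 partial quotients, read off in order.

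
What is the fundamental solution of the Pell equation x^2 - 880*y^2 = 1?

(x, y) = (89, 3)

First expand sqrt(880) as a continued fraction. With x_i = (sqrt(880) + m_i)/d_i and (m_0, d_0) = (0, 1): a_0 = floor(sqrt(880)) = 29, since 29^2 = 841 <= 880 < 900 = 30^2.
Iterate m_{i+1} = d_i*a_i - m_i, d_{i+1} = (880 - m_{i+1}^2)/d_i, a_{i+1} = floor((a_0 + m_{i+1})/d_{i+1}):
  m_1 = 1*29 - 0 = 29, d_1 = (880 - 29^2)/1 = 39/1 = 39, a_1 = floor((29 + 29)/39) = 1.
  m_2 = 39*1 - 29 = 10, d_2 = (880 - 10^2)/39 = 780/39 = 20, a_2 = floor((29 + 10)/20) = 1.
  m_3 = 20*1 - 10 = 10, d_3 = (880 - 10^2)/20 = 780/20 = 39, a_3 = floor((29 + 10)/39) = 1.
  m_4 = 39*1 - 10 = 29, d_4 = (880 - 29^2)/39 = 39/39 = 1, a_4 = floor((29 + 29)/1) = 58.
  m_5 = 1*58 - 29 = 29, d_5 = (880 - 29^2)/1 = 39/1 = 39: (m_5, d_5) = (m_1, d_1) = (29, 39), so from here the quotients repeat a_1, ..., a_4; the period length is 4.
So sqrt(880) = [29; (1, 1, 1, 58)] with period length k = 4.
k is even, so the fundamental solution of x^2 - 880y^2 = 1 is (p_{k-1}, q_{k-1}) = (p_3, q_3); compute convergents through index 3.
Convergents (p_i = a_i*p_{i-1} + p_{i-2}, q_i = a_i*q_{i-1} + q_{i-2} with p_{-2}=0, p_{-1}=1, q_{-2}=1, q_{-1}=0):
  i=0: a_0=29, p_0 = 29*1 + 0 = 29, q_0 = 29*0 + 1 = 1.
  i=1: a_1=1, p_1 = 1*29 + 1 = 30, q_1 = 1*1 + 0 = 1.
  i=2: a_2=1, p_2 = 1*30 + 29 = 59, q_2 = 1*1 + 1 = 2.
  i=3: a_3=1, p_3 = 1*59 + 30 = 89, q_3 = 1*2 + 1 = 3.
Check: 89^2 - 880*3^2 = 7921 - 7920 = 1, so (x, y) = (89, 3) solves the equation, and by the theorem it is the least positive solution.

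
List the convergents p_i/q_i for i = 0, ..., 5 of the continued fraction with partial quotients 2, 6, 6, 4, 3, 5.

2/1, 13/6, 80/37, 333/154, 1079/499, 5728/2649

Using the convergent recurrence p_i = a_i*p_{i-1} + p_{i-2}, q_i = a_i*q_{i-1} + q_{i-2} with p_{-2}=0, p_{-1}=1, q_{-2}=1, q_{-1}=0:
  i=0: a_0=2, p_0 = 2*1 + 0 = 2, q_0 = 2*0 + 1 = 1.
  i=1: a_1=6, p_1 = 6*2 + 1 = 13, q_1 = 6*1 + 0 = 6.
  i=2: a_2=6, p_2 = 6*13 + 2 = 80, q_2 = 6*6 + 1 = 37.
  i=3: a_3=4, p_3 = 4*80 + 13 = 333, q_3 = 4*37 + 6 = 154.
  i=4: a_4=3, p_4 = 3*333 + 80 = 1079, q_4 = 3*154 + 37 = 499.
  i=5: a_5=5, p_5 = 5*1079 + 333 = 5728, q_5 = 5*499 + 154 = 2649.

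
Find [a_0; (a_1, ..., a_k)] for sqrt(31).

Write x_i = (sqrt(31) + m_i)/d_i with (m_0, d_0) = (0, 1). a_0 = floor(sqrt(31)) = 5, since 5^2 = 25 <= 31 < 36 = 6^2.
Iterate m_{i+1} = d_i*a_i - m_i, d_{i+1} = (31 - m_{i+1}^2)/d_i, a_{i+1} = floor((a_0 + m_{i+1})/d_{i+1}):
  m_1 = 1*5 - 0 = 5, d_1 = (31 - 5^2)/1 = 6/1 = 6, a_1 = floor((5 + 5)/6) = 1.
  m_2 = 6*1 - 5 = 1, d_2 = (31 - 1^2)/6 = 30/6 = 5, a_2 = floor((5 + 1)/5) = 1.
  m_3 = 5*1 - 1 = 4, d_3 = (31 - 4^2)/5 = 15/5 = 3, a_3 = floor((5 + 4)/3) = 3.
  m_4 = 3*3 - 4 = 5, d_4 = (31 - 5^2)/3 = 6/3 = 2, a_4 = floor((5 + 5)/2) = 5.
  m_5 = 2*5 - 5 = 5, d_5 = (31 - 5^2)/2 = 6/2 = 3, a_5 = floor((5 + 5)/3) = 3.
  m_6 = 3*3 - 5 = 4, d_6 = (31 - 4^2)/3 = 15/3 = 5, a_6 = floor((5 + 4)/5) = 1.
  m_7 = 5*1 - 4 = 1, d_7 = (31 - 1^2)/5 = 30/5 = 6, a_7 = floor((5 + 1)/6) = 1.
  m_8 = 6*1 - 1 = 5, d_8 = (31 - 5^2)/6 = 6/6 = 1, a_8 = floor((5 + 5)/1) = 10.
  m_9 = 1*10 - 5 = 5, d_9 = (31 - 5^2)/1 = 6/1 = 6: (m_9, d_9) = (m_1, d_1) = (5, 6), so from here the quotients repeat a_1, ..., a_8; the period length is 8.
Hence the expansion of sqrt(31) is a_0 = 5 followed by the repeating block 1, 1, 3, 5, 3, 1, 1, 10 (period 8).

[5; (1, 1, 3, 5, 3, 1, 1, 10)]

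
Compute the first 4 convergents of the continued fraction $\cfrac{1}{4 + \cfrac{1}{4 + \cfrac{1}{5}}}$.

Using the convergent recurrence p_i = a_i*p_{i-1} + p_{i-2}, q_i = a_i*q_{i-1} + q_{i-2} with p_{-2}=0, p_{-1}=1, q_{-2}=1, q_{-1}=0:
  i=0: a_0=0, p_0 = 0*1 + 0 = 0, q_0 = 0*0 + 1 = 1.
  i=1: a_1=4, p_1 = 4*0 + 1 = 1, q_1 = 4*1 + 0 = 4.
  i=2: a_2=4, p_2 = 4*1 + 0 = 4, q_2 = 4*4 + 1 = 17.
  i=3: a_3=5, p_3 = 5*4 + 1 = 21, q_3 = 5*17 + 4 = 89.

0/1, 1/4, 4/17, 21/89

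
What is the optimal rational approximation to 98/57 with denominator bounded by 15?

12/7

Expand x = 98/57 as a continued fraction with the Euclidean algorithm:
  98 = 1*57 + 41, so a_0 = 1.
  57 = 1*41 + 16, so a_1 = 1.
  41 = 2*16 + 9, so a_2 = 2.
  16 = 1*9 + 7, so a_3 = 1.
  9 = 1*7 + 2, so a_4 = 1.
  7 = 3*2 + 1, so a_5 = 3.
  2 = 2*1 + 0, so a_6 = 2.
so x = [1; 1, 2, 1, 1, 3, 2].
Convergents (p_i = a_i*p_{i-1} + p_{i-2}, q_i = a_i*q_{i-1} + q_{i-2} with p_{-2}=0, p_{-1}=1, q_{-2}=1, q_{-1}=0), until the denominator exceeds 15:
  i=0: a_0=1, p_0 = 1*1 + 0 = 1, q_0 = 1*0 + 1 = 1.
  i=1: a_1=1, p_1 = 1*1 + 1 = 2, q_1 = 1*1 + 0 = 1.
  i=2: a_2=2, p_2 = 2*2 + 1 = 5, q_2 = 2*1 + 1 = 3.
  i=3: a_3=1, p_3 = 1*5 + 2 = 7, q_3 = 1*3 + 1 = 4.
  i=4: a_4=1, p_4 = 1*7 + 5 = 12, q_4 = 1*4 + 3 = 7.
  i=5: a_5=3, p_5 = 3*12 + 7 = 43, q_5 = 3*7 + 4 = 25.
q_5 = 25 > 15, so the last convergent with denominator <= 15 is p_4/q_4 = 12/7.
The closest fraction with denominator <= 15 is either p_4/q_4 or the intermediate fraction (k*p_4 + p_3)/(k*q_4 + q_3) with the largest k >= 1 whose denominator stays <= 15; these approach x as k grows, and every other convergent or intermediate fraction in range is farther away.
Largest k: floor((15 - q_3)/q_4) = floor((15 - 4)/7) = 1.
That gives (1*12 + 7)/(1*7 + 4) = 19/11.
Compare the errors: |x - 12/7| = |98*7 - 12*57|/(57*7) = 2/399, and |x - 19/11| = |98*11 - 19*57|/(57*11) = 5/627.
Cross-multiplying, 2*627 = 1254 < 1995 = 5*399, so 2/399 is smaller: the convergent 12/7 is closer to x than 19/11.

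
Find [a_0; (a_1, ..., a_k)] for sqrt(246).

[15; (1, 2, 5, 1, 14, 1, 5, 2, 1, 30)]

Write x_i = (sqrt(246) + m_i)/d_i with (m_0, d_0) = (0, 1). a_0 = floor(sqrt(246)) = 15, since 15^2 = 225 <= 246 < 256 = 16^2.
Iterate m_{i+1} = d_i*a_i - m_i, d_{i+1} = (246 - m_{i+1}^2)/d_i, a_{i+1} = floor((a_0 + m_{i+1})/d_{i+1}):
  m_1 = 1*15 - 0 = 15, d_1 = (246 - 15^2)/1 = 21/1 = 21, a_1 = floor((15 + 15)/21) = 1.
  m_2 = 21*1 - 15 = 6, d_2 = (246 - 6^2)/21 = 210/21 = 10, a_2 = floor((15 + 6)/10) = 2.
  m_3 = 10*2 - 6 = 14, d_3 = (246 - 14^2)/10 = 50/10 = 5, a_3 = floor((15 + 14)/5) = 5.
  m_4 = 5*5 - 14 = 11, d_4 = (246 - 11^2)/5 = 125/5 = 25, a_4 = floor((15 + 11)/25) = 1.
  m_5 = 25*1 - 11 = 14, d_5 = (246 - 14^2)/25 = 50/25 = 2, a_5 = floor((15 + 14)/2) = 14.
  m_6 = 2*14 - 14 = 14, d_6 = (246 - 14^2)/2 = 50/2 = 25, a_6 = floor((15 + 14)/25) = 1.
  m_7 = 25*1 - 14 = 11, d_7 = (246 - 11^2)/25 = 125/25 = 5, a_7 = floor((15 + 11)/5) = 5.
  m_8 = 5*5 - 11 = 14, d_8 = (246 - 14^2)/5 = 50/5 = 10, a_8 = floor((15 + 14)/10) = 2.
  m_9 = 10*2 - 14 = 6, d_9 = (246 - 6^2)/10 = 210/10 = 21, a_9 = floor((15 + 6)/21) = 1.
  m_10 = 21*1 - 6 = 15, d_10 = (246 - 15^2)/21 = 21/21 = 1, a_10 = floor((15 + 15)/1) = 30.
  m_11 = 1*30 - 15 = 15, d_11 = (246 - 15^2)/1 = 21/1 = 21: (m_11, d_11) = (m_1, d_1) = (15, 21), so from here the quotients repeat a_1, ..., a_10; the period length is 10.
Hence the expansion of sqrt(246) is a_0 = 15 followed by the repeating block 1, 2, 5, 1, 14, 1, 5, 2, 1, 30 (period 10).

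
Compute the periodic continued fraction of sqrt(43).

Write x_i = (sqrt(43) + m_i)/d_i with (m_0, d_0) = (0, 1). a_0 = floor(sqrt(43)) = 6, since 6^2 = 36 <= 43 < 49 = 7^2.
Iterate m_{i+1} = d_i*a_i - m_i, d_{i+1} = (43 - m_{i+1}^2)/d_i, a_{i+1} = floor((a_0 + m_{i+1})/d_{i+1}):
  m_1 = 1*6 - 0 = 6, d_1 = (43 - 6^2)/1 = 7/1 = 7, a_1 = floor((6 + 6)/7) = 1.
  m_2 = 7*1 - 6 = 1, d_2 = (43 - 1^2)/7 = 42/7 = 6, a_2 = floor((6 + 1)/6) = 1.
  m_3 = 6*1 - 1 = 5, d_3 = (43 - 5^2)/6 = 18/6 = 3, a_3 = floor((6 + 5)/3) = 3.
  m_4 = 3*3 - 5 = 4, d_4 = (43 - 4^2)/3 = 27/3 = 9, a_4 = floor((6 + 4)/9) = 1.
  m_5 = 9*1 - 4 = 5, d_5 = (43 - 5^2)/9 = 18/9 = 2, a_5 = floor((6 + 5)/2) = 5.
  m_6 = 2*5 - 5 = 5, d_6 = (43 - 5^2)/2 = 18/2 = 9, a_6 = floor((6 + 5)/9) = 1.
  m_7 = 9*1 - 5 = 4, d_7 = (43 - 4^2)/9 = 27/9 = 3, a_7 = floor((6 + 4)/3) = 3.
  m_8 = 3*3 - 4 = 5, d_8 = (43 - 5^2)/3 = 18/3 = 6, a_8 = floor((6 + 5)/6) = 1.
  m_9 = 6*1 - 5 = 1, d_9 = (43 - 1^2)/6 = 42/6 = 7, a_9 = floor((6 + 1)/7) = 1.
  m_10 = 7*1 - 1 = 6, d_10 = (43 - 6^2)/7 = 7/7 = 1, a_10 = floor((6 + 6)/1) = 12.
  m_11 = 1*12 - 6 = 6, d_11 = (43 - 6^2)/1 = 7/1 = 7: (m_11, d_11) = (m_1, d_1) = (6, 7), so from here the quotients repeat a_1, ..., a_10; the period length is 10.
Hence the expansion of sqrt(43) is a_0 = 6 followed by the repeating block 1, 1, 3, 1, 5, 1, 3, 1, 1, 12 (period 10).

[6; (1, 1, 3, 1, 5, 1, 3, 1, 1, 12)]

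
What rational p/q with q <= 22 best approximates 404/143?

Expand x = 404/143 as a continued fraction with the Euclidean algorithm:
  404 = 2*143 + 118, so a_0 = 2.
  143 = 1*118 + 25, so a_1 = 1.
  118 = 4*25 + 18, so a_2 = 4.
  25 = 1*18 + 7, so a_3 = 1.
  18 = 2*7 + 4, so a_4 = 2.
  7 = 1*4 + 3, so a_5 = 1.
  4 = 1*3 + 1, so a_6 = 1.
  3 = 3*1 + 0, so a_7 = 3.
so x = [2; 1, 4, 1, 2, 1, 1, 3].
Convergents (p_i = a_i*p_{i-1} + p_{i-2}, q_i = a_i*q_{i-1} + q_{i-2} with p_{-2}=0, p_{-1}=1, q_{-2}=1, q_{-1}=0), until the denominator exceeds 22:
  i=0: a_0=2, p_0 = 2*1 + 0 = 2, q_0 = 2*0 + 1 = 1.
  i=1: a_1=1, p_1 = 1*2 + 1 = 3, q_1 = 1*1 + 0 = 1.
  i=2: a_2=4, p_2 = 4*3 + 2 = 14, q_2 = 4*1 + 1 = 5.
  i=3: a_3=1, p_3 = 1*14 + 3 = 17, q_3 = 1*5 + 1 = 6.
  i=4: a_4=2, p_4 = 2*17 + 14 = 48, q_4 = 2*6 + 5 = 17.
  i=5: a_5=1, p_5 = 1*48 + 17 = 65, q_5 = 1*17 + 6 = 23.
q_5 = 23 > 22, so the last convergent with denominator <= 22 is p_4/q_4 = 48/17.
The closest fraction with denominator <= 22 is either p_4/q_4 or the intermediate fraction (k*p_4 + p_3)/(k*q_4 + q_3) with the largest k >= 1 whose denominator stays <= 22; these approach x as k grows, and every other convergent or intermediate fraction in range is farther away.
Largest k: floor((22 - q_3)/q_4) = floor((22 - 6)/17) = 0.
Since k = 0, no intermediate fraction beyond p_4/q_4 has denominator <= 22, so the convergent 48/17 is the closest (its error is |404*17 - 48*143|/(143*17) = 4/2431).

48/17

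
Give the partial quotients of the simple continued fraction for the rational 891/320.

[2; 1, 3, 1, 1, 1, 3, 6]

Run the Euclidean algorithm on 891 and 320; the successive quotients are the partial quotients a_0, a_1, ... (each step inverts the fractional part left over by the previous one):
  891 = 2*320 + 251, so a_0 = 2.
  320 = 1*251 + 69, so a_1 = 1.
  251 = 3*69 + 44, so a_2 = 3.
  69 = 1*44 + 25, so a_3 = 1.
  44 = 1*25 + 19, so a_4 = 1.
  25 = 1*19 + 6, so a_5 = 1.
  19 = 3*6 + 1, so a_6 = 3.
  6 = 6*1 + 0, so a_7 = 6.
The remainder reaches 0 after 8 divisions, so the expansion has 8 partial quotients, read off in order.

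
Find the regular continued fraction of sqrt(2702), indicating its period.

[51; (1, 50, 1, 102)]

Write x_i = (sqrt(2702) + m_i)/d_i with (m_0, d_0) = (0, 1). a_0 = floor(sqrt(2702)) = 51, since 51^2 = 2601 <= 2702 < 2704 = 52^2.
Iterate m_{i+1} = d_i*a_i - m_i, d_{i+1} = (2702 - m_{i+1}^2)/d_i, a_{i+1} = floor((a_0 + m_{i+1})/d_{i+1}):
  m_1 = 1*51 - 0 = 51, d_1 = (2702 - 51^2)/1 = 101/1 = 101, a_1 = floor((51 + 51)/101) = 1.
  m_2 = 101*1 - 51 = 50, d_2 = (2702 - 50^2)/101 = 202/101 = 2, a_2 = floor((51 + 50)/2) = 50.
  m_3 = 2*50 - 50 = 50, d_3 = (2702 - 50^2)/2 = 202/2 = 101, a_3 = floor((51 + 50)/101) = 1.
  m_4 = 101*1 - 50 = 51, d_4 = (2702 - 51^2)/101 = 101/101 = 1, a_4 = floor((51 + 51)/1) = 102.
  m_5 = 1*102 - 51 = 51, d_5 = (2702 - 51^2)/1 = 101/1 = 101: (m_5, d_5) = (m_1, d_1) = (51, 101), so from here the quotients repeat a_1, ..., a_4; the period length is 4.
Hence the expansion of sqrt(2702) is a_0 = 51 followed by the repeating block 1, 50, 1, 102 (period 4).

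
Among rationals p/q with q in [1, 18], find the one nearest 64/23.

39/14

Expand x = 64/23 as a continued fraction with the Euclidean algorithm:
  64 = 2*23 + 18, so a_0 = 2.
  23 = 1*18 + 5, so a_1 = 1.
  18 = 3*5 + 3, so a_2 = 3.
  5 = 1*3 + 2, so a_3 = 1.
  3 = 1*2 + 1, so a_4 = 1.
  2 = 2*1 + 0, so a_5 = 2.
so x = [2; 1, 3, 1, 1, 2].
Convergents (p_i = a_i*p_{i-1} + p_{i-2}, q_i = a_i*q_{i-1} + q_{i-2} with p_{-2}=0, p_{-1}=1, q_{-2}=1, q_{-1}=0), until the denominator exceeds 18:
  i=0: a_0=2, p_0 = 2*1 + 0 = 2, q_0 = 2*0 + 1 = 1.
  i=1: a_1=1, p_1 = 1*2 + 1 = 3, q_1 = 1*1 + 0 = 1.
  i=2: a_2=3, p_2 = 3*3 + 2 = 11, q_2 = 3*1 + 1 = 4.
  i=3: a_3=1, p_3 = 1*11 + 3 = 14, q_3 = 1*4 + 1 = 5.
  i=4: a_4=1, p_4 = 1*14 + 11 = 25, q_4 = 1*5 + 4 = 9.
  i=5: a_5=2, p_5 = 2*25 + 14 = 64, q_5 = 2*9 + 5 = 23.
q_5 = 23 > 18, so the last convergent with denominator <= 18 is p_4/q_4 = 25/9.
The closest fraction with denominator <= 18 is either p_4/q_4 or the intermediate fraction (k*p_4 + p_3)/(k*q_4 + q_3) with the largest k >= 1 whose denominator stays <= 18; these approach x as k grows, and every other convergent or intermediate fraction in range is farther away.
Largest k: floor((18 - q_3)/q_4) = floor((18 - 5)/9) = 1.
That gives (1*25 + 14)/(1*9 + 5) = 39/14.
Compare the errors: |x - 25/9| = |64*9 - 25*23|/(23*9) = 1/207, and |x - 39/14| = |64*14 - 39*23|/(23*14) = 1/322.
Cross-multiplying, 1*207 = 207 < 322 = 1*322, so 1/322 is smaller: the intermediate fraction 39/14 is closer to x than 25/9.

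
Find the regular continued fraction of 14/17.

Run the Euclidean algorithm on 14 and 17; the successive quotients are the partial quotients a_0, a_1, ... (each step inverts the fractional part left over by the previous one):
  14 = 0*17 + 14, so a_0 = 0.
  17 = 1*14 + 3, so a_1 = 1.
  14 = 4*3 + 2, so a_2 = 4.
  3 = 1*2 + 1, so a_3 = 1.
  2 = 2*1 + 0, so a_4 = 2.
The remainder reaches 0 after 5 divisions, so the expansion has 5 partial quotients, read off in order.

[0; 1, 4, 1, 2]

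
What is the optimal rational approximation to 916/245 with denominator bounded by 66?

243/65

Expand x = 916/245 as a continued fraction with the Euclidean algorithm:
  916 = 3*245 + 181, so a_0 = 3.
  245 = 1*181 + 64, so a_1 = 1.
  181 = 2*64 + 53, so a_2 = 2.
  64 = 1*53 + 11, so a_3 = 1.
  53 = 4*11 + 9, so a_4 = 4.
  11 = 1*9 + 2, so a_5 = 1.
  9 = 4*2 + 1, so a_6 = 4.
  2 = 2*1 + 0, so a_7 = 2.
so x = [3; 1, 2, 1, 4, 1, 4, 2].
Convergents (p_i = a_i*p_{i-1} + p_{i-2}, q_i = a_i*q_{i-1} + q_{i-2} with p_{-2}=0, p_{-1}=1, q_{-2}=1, q_{-1}=0), until the denominator exceeds 66:
  i=0: a_0=3, p_0 = 3*1 + 0 = 3, q_0 = 3*0 + 1 = 1.
  i=1: a_1=1, p_1 = 1*3 + 1 = 4, q_1 = 1*1 + 0 = 1.
  i=2: a_2=2, p_2 = 2*4 + 3 = 11, q_2 = 2*1 + 1 = 3.
  i=3: a_3=1, p_3 = 1*11 + 4 = 15, q_3 = 1*3 + 1 = 4.
  i=4: a_4=4, p_4 = 4*15 + 11 = 71, q_4 = 4*4 + 3 = 19.
  i=5: a_5=1, p_5 = 1*71 + 15 = 86, q_5 = 1*19 + 4 = 23.
  i=6: a_6=4, p_6 = 4*86 + 71 = 415, q_6 = 4*23 + 19 = 111.
q_6 = 111 > 66, so the last convergent with denominator <= 66 is p_5/q_5 = 86/23.
The closest fraction with denominator <= 66 is either p_5/q_5 or the intermediate fraction (k*p_5 + p_4)/(k*q_5 + q_4) with the largest k >= 1 whose denominator stays <= 66; these approach x as k grows, and every other convergent or intermediate fraction in range is farther away.
Largest k: floor((66 - q_4)/q_5) = floor((66 - 19)/23) = 2.
That gives (2*86 + 71)/(2*23 + 19) = 243/65.
Compare the errors: |x - 86/23| = |916*23 - 86*245|/(245*23) = 2/5635, and |x - 243/65| = |916*65 - 243*245|/(245*65) = 5/15925.
Cross-multiplying, 5*5635 = 28175 < 31850 = 2*15925, so 5/15925 is smaller: the intermediate fraction 243/65 is closer to x than 86/23.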